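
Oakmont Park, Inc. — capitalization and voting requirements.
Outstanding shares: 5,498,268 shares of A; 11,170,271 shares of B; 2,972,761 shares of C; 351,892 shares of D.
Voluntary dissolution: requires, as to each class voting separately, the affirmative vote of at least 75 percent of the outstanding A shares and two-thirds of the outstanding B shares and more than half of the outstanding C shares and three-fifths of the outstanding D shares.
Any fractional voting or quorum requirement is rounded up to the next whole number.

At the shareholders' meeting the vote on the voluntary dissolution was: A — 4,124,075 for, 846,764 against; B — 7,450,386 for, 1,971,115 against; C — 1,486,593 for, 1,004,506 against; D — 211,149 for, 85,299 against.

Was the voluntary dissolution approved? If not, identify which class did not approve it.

A: 3/4 of 5498268 = 4123701; 4,123,701 required, 4,124,075 in favor — approved.
B: 2/3 of 11170271 = 7446847.33, rounded up to 7446848; 7,446,848 required, 7,450,386 in favor — approved.
C: a majority of 2972761 is 1486381; 1,486,381 required, 1,486,593 in favor — approved.
D: 3/5 of 351892 = 211135.20, rounded up to 211136; 211,136 required, 211,149 in favor — approved.

Approved — every class gave the required vote.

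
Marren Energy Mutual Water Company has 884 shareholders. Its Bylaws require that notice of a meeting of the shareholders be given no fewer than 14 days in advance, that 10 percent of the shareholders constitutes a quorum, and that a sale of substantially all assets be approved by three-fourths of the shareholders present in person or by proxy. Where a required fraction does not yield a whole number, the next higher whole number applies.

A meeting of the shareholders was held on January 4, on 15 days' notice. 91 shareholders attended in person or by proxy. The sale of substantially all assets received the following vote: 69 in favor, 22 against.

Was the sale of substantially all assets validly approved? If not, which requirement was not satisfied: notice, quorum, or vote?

Notice: 15 days given; 14 required. Satisfied.
Quorum: 10% of 884 = 88.40, rounded up to 89; 91 present. Satisfied.
Vote: requires three-fourths of those present (91); 3/4 of 91 = 68.25, rounded up to 69, so 69 needed; 69 in favor. Satisfied.

Valid — all requirements satisfied.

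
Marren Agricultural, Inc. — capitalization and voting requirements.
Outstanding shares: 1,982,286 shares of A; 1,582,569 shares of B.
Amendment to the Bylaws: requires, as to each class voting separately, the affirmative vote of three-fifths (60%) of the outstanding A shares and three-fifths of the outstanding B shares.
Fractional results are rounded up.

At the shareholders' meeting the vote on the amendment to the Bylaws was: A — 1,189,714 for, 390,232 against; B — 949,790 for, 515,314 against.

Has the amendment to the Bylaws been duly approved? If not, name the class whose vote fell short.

Approved — every class gave the required vote.

A: 3/5 of 1982286 = 1189371.60, rounded up to 1189372; 1,189,372 required, 1,189,714 in favor — approved.
B: 3/5 of 1582569 = 949541.40, rounded up to 949542; 949,542 required, 949,790 in favor — approved.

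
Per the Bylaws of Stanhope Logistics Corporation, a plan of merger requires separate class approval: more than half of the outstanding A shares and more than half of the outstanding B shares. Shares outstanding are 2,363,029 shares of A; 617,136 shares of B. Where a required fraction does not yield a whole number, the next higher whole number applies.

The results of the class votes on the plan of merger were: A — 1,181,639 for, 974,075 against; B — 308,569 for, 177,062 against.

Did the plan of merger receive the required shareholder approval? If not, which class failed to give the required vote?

A: a majority of 2363029 is 1181515; 1,181,515 required, 1,181,639 in favor — approved.
B: a majority of 617136 is 308569; 308,569 required, 308,569 in favor — approved.

Approved — every class gave the required vote.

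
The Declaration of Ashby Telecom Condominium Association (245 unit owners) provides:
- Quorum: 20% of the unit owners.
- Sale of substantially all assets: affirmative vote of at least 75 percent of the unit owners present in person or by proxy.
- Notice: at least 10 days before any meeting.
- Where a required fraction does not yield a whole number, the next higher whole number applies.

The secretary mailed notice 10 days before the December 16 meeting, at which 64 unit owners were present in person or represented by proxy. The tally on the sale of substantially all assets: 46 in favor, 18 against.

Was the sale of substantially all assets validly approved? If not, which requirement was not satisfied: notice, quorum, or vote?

Notice: 10 days given; 10 required. Satisfied.
Quorum: 20% of 245 = 49; 64 present. Satisfied.
Vote: requires three-fourths of those present (64); 3/4 of 64 = 48, so 48 needed; 46 in favor. Not satisfied.

Invalid — vote requirement not satisfied.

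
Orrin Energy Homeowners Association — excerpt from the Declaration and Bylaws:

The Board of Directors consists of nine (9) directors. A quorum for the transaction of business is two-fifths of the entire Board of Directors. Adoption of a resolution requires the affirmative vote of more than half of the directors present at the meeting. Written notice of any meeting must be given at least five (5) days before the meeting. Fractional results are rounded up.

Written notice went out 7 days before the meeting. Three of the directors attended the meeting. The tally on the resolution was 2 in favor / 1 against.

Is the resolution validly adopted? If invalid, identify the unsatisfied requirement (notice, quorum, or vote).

Invalid — quorum requirement not satisfied.

Notice: 7 days given; 5 required (7 ≥ 5). Satisfied.
Quorum: 3 present; quorum is 4. Not satisfied.
Vote: the resolution requires a majority of the directors present (3). A majority of 3 is 2, so 2 affirmative votes are needed; 2 voted in favor. Satisfied. (Moot — without a quorum no business can be validly transacted.)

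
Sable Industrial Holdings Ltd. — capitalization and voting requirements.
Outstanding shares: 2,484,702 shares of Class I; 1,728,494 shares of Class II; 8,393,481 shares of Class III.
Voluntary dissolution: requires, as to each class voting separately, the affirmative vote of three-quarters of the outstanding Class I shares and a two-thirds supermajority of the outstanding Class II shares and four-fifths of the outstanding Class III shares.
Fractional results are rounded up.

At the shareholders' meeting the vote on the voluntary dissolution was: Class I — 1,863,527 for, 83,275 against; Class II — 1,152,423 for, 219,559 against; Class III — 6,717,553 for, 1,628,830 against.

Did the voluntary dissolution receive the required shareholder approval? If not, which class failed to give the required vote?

Approved — every class gave the required vote.

Class I: 3/4 of 2484702 = 1863526.50, rounded up to 1863527; 1,863,527 required, 1,863,527 in favor — approved.
Class II: 2/3 of 1728494 = 1152329.33, rounded up to 1152330; 1,152,330 required, 1,152,423 in favor — approved.
Class III: 4/5 of 8393481 = 6714784.80, rounded up to 6714785; 6,714,785 required, 6,717,553 in favor — approved.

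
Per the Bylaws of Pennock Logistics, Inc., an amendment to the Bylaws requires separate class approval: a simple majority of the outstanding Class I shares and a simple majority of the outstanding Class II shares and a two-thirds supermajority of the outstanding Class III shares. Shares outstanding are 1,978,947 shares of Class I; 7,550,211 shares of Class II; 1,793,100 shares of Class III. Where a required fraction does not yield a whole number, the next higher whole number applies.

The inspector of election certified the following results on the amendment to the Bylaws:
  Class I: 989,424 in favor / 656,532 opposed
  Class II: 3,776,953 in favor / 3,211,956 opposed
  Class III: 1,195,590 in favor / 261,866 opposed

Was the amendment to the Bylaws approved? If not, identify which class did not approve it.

Not approved — the Class I shares did not give the required vote.

Class I: a majority of 1978947 is 989474; 989,474 required, 989,424 in favor — not approved.
Class II: a majority of 7550211 is 3775106; 3,775,106 required, 3,776,953 in favor — approved.
Class III: 2/3 of 1793100 = 1195400; 1,195,400 required, 1,195,590 in favor — approved.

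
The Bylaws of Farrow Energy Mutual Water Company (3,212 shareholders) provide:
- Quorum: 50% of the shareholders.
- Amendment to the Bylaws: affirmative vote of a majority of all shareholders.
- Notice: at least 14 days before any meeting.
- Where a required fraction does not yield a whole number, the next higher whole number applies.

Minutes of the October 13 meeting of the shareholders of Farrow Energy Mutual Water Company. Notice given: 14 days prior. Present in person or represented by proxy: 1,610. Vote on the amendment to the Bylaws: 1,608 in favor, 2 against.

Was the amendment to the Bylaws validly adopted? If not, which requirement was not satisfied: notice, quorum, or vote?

Valid — all requirements satisfied.

Notice: 14 days given; 14 required. Satisfied.
Quorum: 50% of 3,212 = 1,606; 1,610 present. Satisfied.
Vote: requires a majority of all shareholders (3,212); a majority of 3212 is 1607, so 1,607 needed; 1,608 in favor. Satisfied.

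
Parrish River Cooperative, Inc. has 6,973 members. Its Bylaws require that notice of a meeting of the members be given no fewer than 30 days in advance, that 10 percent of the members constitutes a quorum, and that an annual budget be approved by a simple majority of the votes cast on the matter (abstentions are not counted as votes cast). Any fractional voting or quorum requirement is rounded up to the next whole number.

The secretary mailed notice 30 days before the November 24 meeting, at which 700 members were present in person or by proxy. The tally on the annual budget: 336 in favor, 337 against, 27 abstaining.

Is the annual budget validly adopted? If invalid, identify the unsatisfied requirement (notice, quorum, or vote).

Notice: 30 days given; 30 required. Satisfied.
Quorum: 10% of 6,973 = 697.30, rounded up to 698; 700 present. Satisfied.
Vote: requires a majority of the votes cast (700 − 27 abstaining = 673); a majority of 673 is 337, so 337 needed; 336 in favor. Not satisfied.

Invalid — vote requirement not satisfied.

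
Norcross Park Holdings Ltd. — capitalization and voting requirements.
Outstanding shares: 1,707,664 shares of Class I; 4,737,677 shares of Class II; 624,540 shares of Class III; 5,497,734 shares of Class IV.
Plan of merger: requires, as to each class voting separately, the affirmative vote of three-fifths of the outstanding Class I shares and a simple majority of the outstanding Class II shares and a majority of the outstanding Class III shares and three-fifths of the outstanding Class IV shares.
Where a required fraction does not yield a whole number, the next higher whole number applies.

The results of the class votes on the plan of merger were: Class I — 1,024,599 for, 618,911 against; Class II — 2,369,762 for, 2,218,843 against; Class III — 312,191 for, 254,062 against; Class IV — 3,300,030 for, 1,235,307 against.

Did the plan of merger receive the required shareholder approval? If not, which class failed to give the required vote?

Class I: 3/5 of 1707664 = 1024598.40, rounded up to 1024599; 1,024,599 required, 1,024,599 in favor — approved.
Class II: a majority of 4737677 is 2368839; 2,368,839 required, 2,369,762 in favor — approved.
Class III: a majority of 624540 is 312271; 312,271 required, 312,191 in favor — not approved.
Class IV: 3/5 of 5497734 = 3298640.40, rounded up to 3298641; 3,298,641 required, 3,300,030 in favor — approved.

Not approved — the Class III shares did not give the required vote.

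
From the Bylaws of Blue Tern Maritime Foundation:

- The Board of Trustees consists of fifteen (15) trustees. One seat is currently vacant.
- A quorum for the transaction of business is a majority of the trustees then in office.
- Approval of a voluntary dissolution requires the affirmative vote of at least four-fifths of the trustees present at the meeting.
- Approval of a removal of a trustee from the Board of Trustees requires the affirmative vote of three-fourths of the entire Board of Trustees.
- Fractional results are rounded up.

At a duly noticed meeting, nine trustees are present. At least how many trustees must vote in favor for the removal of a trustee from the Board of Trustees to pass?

The removal of a trustee from the Board of Trustees requires three-fourths of the entire Board of Trustees (15).
3/4 of 15 = 11.25, rounded up to 12.
(Only 9 can vote, so the removal of a trustee from the Board of Trustees cannot pass at this meeting, but the required vote is still 12.)

12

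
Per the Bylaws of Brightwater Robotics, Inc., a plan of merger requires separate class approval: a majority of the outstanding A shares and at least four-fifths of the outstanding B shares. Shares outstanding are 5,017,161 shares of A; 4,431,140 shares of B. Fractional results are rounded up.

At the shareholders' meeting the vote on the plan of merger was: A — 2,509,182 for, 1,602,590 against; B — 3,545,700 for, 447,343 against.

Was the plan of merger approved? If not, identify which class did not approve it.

Approved — every class gave the required vote.

A: a majority of 5017161 is 2508581; 2,508,581 required, 2,509,182 in favor — approved.
B: 4/5 of 4431140 = 3544912; 3,544,912 required, 3,545,700 in favor — approved.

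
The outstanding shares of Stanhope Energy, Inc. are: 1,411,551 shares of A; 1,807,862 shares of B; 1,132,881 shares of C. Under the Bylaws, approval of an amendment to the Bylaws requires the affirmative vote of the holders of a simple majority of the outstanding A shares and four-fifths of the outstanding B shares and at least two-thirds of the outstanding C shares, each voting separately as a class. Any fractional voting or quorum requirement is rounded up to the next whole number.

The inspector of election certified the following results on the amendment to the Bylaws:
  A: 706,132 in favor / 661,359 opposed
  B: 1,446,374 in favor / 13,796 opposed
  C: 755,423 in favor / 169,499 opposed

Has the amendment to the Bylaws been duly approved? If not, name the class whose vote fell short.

A: a majority of 1411551 is 705776; 705,776 required, 706,132 in favor — approved.
B: 4/5 of 1807862 = 1446289.60, rounded up to 1446290; 1,446,290 required, 1,446,374 in favor — approved.
C: 2/3 of 1132881 = 755254; 755,254 required, 755,423 in favor — approved.

Approved — every class gave the required vote.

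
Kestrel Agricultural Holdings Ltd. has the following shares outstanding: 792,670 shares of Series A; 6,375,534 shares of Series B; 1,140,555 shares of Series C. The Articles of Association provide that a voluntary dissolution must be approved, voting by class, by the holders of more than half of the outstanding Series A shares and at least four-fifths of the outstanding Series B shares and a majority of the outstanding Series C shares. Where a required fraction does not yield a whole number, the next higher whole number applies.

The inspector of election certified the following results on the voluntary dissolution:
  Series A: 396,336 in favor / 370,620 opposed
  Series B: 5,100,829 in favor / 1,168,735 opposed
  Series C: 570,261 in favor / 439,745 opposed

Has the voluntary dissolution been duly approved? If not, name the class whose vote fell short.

Not approved — the Series C shares did not give the required vote.

Series A: a majority of 792670 is 396336; 396,336 required, 396,336 in favor — approved.
Series B: 4/5 of 6375534 = 5100427.20, rounded up to 5100428; 5,100,428 required, 5,100,829 in favor — approved.
Series C: a majority of 1140555 is 570278; 570,278 required, 570,261 in favor — not approved.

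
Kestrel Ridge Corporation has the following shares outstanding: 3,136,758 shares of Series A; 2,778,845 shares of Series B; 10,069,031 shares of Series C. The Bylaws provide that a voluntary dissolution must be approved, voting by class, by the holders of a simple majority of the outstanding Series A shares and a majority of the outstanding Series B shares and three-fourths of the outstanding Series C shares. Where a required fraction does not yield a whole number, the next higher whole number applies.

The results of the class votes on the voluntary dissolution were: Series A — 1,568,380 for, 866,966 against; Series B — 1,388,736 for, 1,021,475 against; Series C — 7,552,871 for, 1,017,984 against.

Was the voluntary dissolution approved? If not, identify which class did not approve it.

Not approved — the Series B shares did not give the required vote.

Series A: a majority of 3136758 is 1568380; 1,568,380 required, 1,568,380 in favor — approved.
Series B: a majority of 2778845 is 1389423; 1,389,423 required, 1,388,736 in favor — not approved.
Series C: 3/4 of 10069031 = 7551773.25, rounded up to 7551774; 7,551,774 required, 7,552,871 in favor — approved.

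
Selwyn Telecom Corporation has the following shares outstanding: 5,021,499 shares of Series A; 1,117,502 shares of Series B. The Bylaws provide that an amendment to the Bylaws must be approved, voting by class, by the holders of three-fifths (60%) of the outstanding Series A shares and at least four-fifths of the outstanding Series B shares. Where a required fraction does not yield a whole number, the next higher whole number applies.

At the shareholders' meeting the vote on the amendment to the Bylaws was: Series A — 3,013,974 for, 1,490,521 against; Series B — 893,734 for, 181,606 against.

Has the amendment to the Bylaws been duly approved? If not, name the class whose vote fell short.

Not approved — the Series B shares did not give the required vote.

Series A: 3/5 of 5021499 = 3012899.40, rounded up to 3012900; 3,012,900 required, 3,013,974 in favor — approved.
Series B: 4/5 of 1117502 = 894001.60, rounded up to 894002; 894,002 required, 893,734 in favor — not approved.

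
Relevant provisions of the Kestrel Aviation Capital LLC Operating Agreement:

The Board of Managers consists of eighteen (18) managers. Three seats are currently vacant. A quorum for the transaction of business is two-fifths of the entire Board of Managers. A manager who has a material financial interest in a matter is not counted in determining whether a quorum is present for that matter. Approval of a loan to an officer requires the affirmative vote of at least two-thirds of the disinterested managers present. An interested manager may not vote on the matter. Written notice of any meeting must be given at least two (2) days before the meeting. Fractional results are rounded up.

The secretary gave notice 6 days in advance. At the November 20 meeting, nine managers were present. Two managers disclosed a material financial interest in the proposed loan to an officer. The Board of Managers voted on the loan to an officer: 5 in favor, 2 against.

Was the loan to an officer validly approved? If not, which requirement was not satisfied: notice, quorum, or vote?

Invalid — quorum requirement not satisfied.

Notice: 6 days given; 2 required (6 ≥ 2). Satisfied.
Quorum: 9 present, but the 2 interested managers do not count, leaving 7. Quorum is 8. Not satisfied.
Vote: the loan to an officer requires two-thirds of the disinterested managers present (9 − 2 = 7). 2/3 of 7 = 4.67, rounded up to 5, so 5 affirmative votes are needed; 5 voted in favor. Satisfied. (Moot — without a quorum no business can be validly transacted.)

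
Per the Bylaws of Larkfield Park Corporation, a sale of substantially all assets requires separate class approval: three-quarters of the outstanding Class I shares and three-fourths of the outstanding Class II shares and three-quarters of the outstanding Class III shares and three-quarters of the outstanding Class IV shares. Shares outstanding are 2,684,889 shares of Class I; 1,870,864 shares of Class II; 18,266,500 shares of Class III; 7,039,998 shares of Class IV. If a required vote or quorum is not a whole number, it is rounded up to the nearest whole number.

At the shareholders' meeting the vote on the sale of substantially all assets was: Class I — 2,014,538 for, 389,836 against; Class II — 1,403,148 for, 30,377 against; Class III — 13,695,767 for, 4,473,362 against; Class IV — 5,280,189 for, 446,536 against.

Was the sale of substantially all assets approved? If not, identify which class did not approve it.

Class I: 3/4 of 2684889 = 2013666.75, rounded up to 2013667; 2,013,667 required, 2,014,538 in favor — approved.
Class II: 3/4 of 1870864 = 1403148; 1,403,148 required, 1,403,148 in favor — approved.
Class III: 3/4 of 18266500 = 13699875; 13,699,875 required, 13,695,767 in favor — not approved.
Class IV: 3/4 of 7039998 = 5279998.50, rounded up to 5279999; 5,279,999 required, 5,280,189 in favor — approved.

Not approved — the Class III shares did not give the required vote.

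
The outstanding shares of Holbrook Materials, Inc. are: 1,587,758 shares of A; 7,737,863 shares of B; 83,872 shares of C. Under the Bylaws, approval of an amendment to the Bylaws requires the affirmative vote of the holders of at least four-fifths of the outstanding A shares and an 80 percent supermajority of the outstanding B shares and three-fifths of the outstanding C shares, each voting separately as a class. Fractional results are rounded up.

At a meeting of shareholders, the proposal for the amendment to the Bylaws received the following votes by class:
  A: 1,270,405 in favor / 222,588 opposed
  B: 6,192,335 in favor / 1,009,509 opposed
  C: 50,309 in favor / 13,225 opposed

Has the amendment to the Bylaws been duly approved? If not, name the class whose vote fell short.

A: 4/5 of 1587758 = 1270206.40, rounded up to 1270207; 1,270,207 required, 1,270,405 in favor — approved.
B: 4/5 of 7737863 = 6190290.40, rounded up to 6190291; 6,190,291 required, 6,192,335 in favor — approved.
C: 3/5 of 83872 = 50323.20, rounded up to 50324; 50,324 required, 50,309 in favor — not approved.

Not approved — the C shares did not give the required vote.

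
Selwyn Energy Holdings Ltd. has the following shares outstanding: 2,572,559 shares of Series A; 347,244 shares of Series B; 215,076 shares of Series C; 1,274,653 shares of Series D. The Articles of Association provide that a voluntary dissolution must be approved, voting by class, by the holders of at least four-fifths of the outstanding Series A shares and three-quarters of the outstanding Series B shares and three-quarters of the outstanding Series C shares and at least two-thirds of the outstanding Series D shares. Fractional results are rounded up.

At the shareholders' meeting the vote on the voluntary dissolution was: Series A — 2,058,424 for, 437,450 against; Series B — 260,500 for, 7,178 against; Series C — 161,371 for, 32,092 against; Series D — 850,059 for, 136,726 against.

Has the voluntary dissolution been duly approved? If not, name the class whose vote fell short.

Series A: 4/5 of 2572559 = 2058047.20, rounded up to 2058048; 2,058,048 required, 2,058,424 in favor — approved.
Series B: 3/4 of 347244 = 260433; 260,433 required, 260,500 in favor — approved.
Series C: 3/4 of 215076 = 161307; 161,307 required, 161,371 in favor — approved.
Series D: 2/3 of 1274653 = 849768.67, rounded up to 849769; 849,769 required, 850,059 in favor — approved.

Approved — every class gave the required vote.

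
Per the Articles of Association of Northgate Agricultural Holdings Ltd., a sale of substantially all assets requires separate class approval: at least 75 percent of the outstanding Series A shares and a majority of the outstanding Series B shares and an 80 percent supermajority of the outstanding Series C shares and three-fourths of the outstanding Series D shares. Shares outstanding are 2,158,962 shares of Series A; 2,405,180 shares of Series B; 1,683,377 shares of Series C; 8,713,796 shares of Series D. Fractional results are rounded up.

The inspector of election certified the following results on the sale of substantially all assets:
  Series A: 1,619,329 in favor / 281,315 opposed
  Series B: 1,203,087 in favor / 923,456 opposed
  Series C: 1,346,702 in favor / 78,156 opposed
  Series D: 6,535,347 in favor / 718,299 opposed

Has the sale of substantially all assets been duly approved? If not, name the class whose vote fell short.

Approved — every class gave the required vote.

Series A: 3/4 of 2158962 = 1619221.50, rounded up to 1619222; 1,619,222 required, 1,619,329 in favor — approved.
Series B: a majority of 2405180 is 1202591; 1,202,591 required, 1,203,087 in favor — approved.
Series C: 4/5 of 1683377 = 1346701.60, rounded up to 1346702; 1,346,702 required, 1,346,702 in favor — approved.
Series D: 3/4 of 8713796 = 6535347; 6,535,347 required, 6,535,347 in favor — approved.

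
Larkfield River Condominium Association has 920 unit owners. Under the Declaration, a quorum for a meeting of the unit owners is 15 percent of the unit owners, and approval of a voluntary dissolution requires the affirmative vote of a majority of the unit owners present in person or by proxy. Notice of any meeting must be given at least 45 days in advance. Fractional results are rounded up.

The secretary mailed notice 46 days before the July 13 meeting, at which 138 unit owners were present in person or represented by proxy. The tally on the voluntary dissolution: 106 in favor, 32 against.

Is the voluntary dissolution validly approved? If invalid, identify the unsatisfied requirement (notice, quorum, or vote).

Valid — all requirements satisfied.

Notice: 46 days given; 45 required. Satisfied.
Quorum: 15% of 920 = 138; 138 present. Satisfied.
Vote: requires a majority of those present (138); a majority of 138 is 70, so 70 needed; 106 in favor. Satisfied.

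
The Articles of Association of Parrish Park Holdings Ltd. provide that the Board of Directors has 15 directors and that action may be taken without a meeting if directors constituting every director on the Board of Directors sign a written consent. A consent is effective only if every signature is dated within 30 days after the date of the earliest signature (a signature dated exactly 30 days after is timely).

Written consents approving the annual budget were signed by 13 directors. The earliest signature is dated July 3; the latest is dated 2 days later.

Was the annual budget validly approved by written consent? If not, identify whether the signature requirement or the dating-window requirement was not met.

Not effective — insufficient signatures.

Signatures required: all of 15 — unanimous means all 15, so 15 needed; 13 signed. Insufficient.
Dating window: the latest signature is 2 days after the earliest; the limit is 30 days. Within the window.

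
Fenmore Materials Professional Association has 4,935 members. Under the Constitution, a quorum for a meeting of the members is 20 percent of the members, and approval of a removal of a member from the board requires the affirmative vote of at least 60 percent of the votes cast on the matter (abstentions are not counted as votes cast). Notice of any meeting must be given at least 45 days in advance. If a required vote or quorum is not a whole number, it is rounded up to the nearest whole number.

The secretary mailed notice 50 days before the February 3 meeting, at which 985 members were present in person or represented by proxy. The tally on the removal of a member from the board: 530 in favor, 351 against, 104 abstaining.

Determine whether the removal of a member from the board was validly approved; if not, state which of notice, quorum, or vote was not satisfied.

Notice: 50 days given; 45 required. Satisfied.
Quorum: 20% of 4,935 = 987; 985 present. Not satisfied.
Vote: requires three-fifths of the votes cast (985 − 104 abstaining = 881); 3/5 of 881 = 528.60, rounded up to 529, so 529 needed; 530 in favor. Satisfied.

Invalid — quorum requirement not satisfied.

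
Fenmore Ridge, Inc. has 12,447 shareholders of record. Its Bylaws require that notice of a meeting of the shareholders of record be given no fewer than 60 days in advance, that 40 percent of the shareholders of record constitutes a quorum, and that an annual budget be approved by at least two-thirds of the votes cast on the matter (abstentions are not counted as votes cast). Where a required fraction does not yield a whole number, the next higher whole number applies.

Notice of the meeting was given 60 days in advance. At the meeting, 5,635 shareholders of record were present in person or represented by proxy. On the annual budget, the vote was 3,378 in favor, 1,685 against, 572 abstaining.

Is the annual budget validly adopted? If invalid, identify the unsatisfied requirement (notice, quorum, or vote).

Notice: 60 days given; 60 required. Satisfied.
Quorum: 40% of 12,447 = 4,978.80, rounded up to 4,979; 5,635 present. Satisfied.
Vote: requires two-thirds of the votes cast (5,635 − 572 abstaining = 5,063); 2/3 of 5063 = 3375.33, rounded up to 3376, so 3,376 needed; 3,378 in favor. Satisfied.

Valid — all requirements satisfied.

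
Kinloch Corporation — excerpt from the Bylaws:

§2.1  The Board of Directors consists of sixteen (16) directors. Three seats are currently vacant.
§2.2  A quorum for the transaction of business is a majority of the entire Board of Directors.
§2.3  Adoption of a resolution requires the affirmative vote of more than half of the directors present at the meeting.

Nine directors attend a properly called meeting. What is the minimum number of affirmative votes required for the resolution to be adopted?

The resolution requires a majority of the directors present (9).
A majority of 9 is 5.

5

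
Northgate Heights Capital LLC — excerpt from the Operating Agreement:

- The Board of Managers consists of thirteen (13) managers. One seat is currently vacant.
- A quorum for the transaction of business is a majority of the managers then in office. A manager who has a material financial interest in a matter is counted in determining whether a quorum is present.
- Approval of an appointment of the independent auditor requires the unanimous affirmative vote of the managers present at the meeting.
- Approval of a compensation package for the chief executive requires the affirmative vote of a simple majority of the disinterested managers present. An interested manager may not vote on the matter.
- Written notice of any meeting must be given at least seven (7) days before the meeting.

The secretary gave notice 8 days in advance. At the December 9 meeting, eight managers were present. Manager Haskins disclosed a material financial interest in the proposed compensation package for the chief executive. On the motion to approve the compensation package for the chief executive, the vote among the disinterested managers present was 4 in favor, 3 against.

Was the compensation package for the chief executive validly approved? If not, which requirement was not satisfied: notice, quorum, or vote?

Valid — all requirements satisfied.

Notice: 8 days given; 7 required (8 ≥ 7). Satisfied.
Quorum: 8 present (interested managers count toward quorum); quorum is 7. Satisfied.
Vote: the compensation package for the chief executive requires a majority of the disinterested managers present (8 − 1 = 7). A majority of 7 is 4, so 4 affirmative votes are needed; 4 voted in favor. Satisfied.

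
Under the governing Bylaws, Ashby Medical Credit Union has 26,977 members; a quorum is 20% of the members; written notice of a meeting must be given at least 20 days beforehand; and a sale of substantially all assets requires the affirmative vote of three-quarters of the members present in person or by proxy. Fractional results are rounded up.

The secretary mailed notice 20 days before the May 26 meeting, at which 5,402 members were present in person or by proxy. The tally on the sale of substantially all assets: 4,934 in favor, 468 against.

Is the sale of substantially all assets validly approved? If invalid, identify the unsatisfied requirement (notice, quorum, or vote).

Notice: 20 days given; 20 required. Satisfied.
Quorum: 20% of 26,977 = 5,395.40, rounded up to 5,396; 5,402 present. Satisfied.
Vote: requires three-fourths of those present (5,402); 3/4 of 5402 = 4051.50, rounded up to 4052, so 4,052 needed; 4,934 in favor. Satisfied.

Valid — all requirements satisfied.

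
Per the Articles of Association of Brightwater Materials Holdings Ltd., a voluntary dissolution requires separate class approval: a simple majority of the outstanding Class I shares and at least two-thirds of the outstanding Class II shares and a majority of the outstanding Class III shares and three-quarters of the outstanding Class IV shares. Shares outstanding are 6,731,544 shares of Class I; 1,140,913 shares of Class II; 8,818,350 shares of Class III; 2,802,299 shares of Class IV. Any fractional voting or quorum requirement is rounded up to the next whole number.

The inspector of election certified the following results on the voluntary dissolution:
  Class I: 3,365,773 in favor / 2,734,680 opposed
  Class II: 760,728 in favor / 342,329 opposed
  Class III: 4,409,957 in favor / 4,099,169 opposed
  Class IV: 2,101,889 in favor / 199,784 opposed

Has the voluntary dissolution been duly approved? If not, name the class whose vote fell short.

Class I: a majority of 6731544 is 3365773; 3,365,773 required, 3,365,773 in favor — approved.
Class II: 2/3 of 1140913 = 760608.67, rounded up to 760609; 760,609 required, 760,728 in favor — approved.
Class III: a majority of 8818350 is 4409176; 4,409,176 required, 4,409,957 in favor — approved.
Class IV: 3/4 of 2802299 = 2101724.25, rounded up to 2101725; 2,101,725 required, 2,101,889 in favor — approved.

Approved — every class gave the required vote.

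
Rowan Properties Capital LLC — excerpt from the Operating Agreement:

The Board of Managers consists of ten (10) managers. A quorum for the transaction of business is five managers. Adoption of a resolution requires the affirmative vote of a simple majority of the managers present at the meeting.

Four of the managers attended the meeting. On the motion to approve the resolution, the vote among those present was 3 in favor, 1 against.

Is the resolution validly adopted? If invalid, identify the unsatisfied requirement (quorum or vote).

Quorum: 4 present; quorum is 5. Not satisfied.
Vote: the resolution requires a majority of the managers present (4). A majority of 4 is 3, so 3 affirmative votes are needed; 3 voted in favor. Satisfied. (Moot — without a quorum no business can be validly transacted.)

Invalid — quorum requirement not satisfied.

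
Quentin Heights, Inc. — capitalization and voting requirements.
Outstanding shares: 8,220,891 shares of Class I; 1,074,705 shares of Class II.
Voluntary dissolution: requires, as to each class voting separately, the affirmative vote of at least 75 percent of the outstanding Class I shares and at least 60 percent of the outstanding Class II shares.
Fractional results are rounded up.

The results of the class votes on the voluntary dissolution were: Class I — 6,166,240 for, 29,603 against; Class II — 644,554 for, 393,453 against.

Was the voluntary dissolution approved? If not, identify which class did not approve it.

Not approved — the Class II shares did not give the required vote.

Class I: 3/4 of 8220891 = 6165668.25, rounded up to 6165669; 6,165,669 required, 6,166,240 in favor — approved.
Class II: 3/5 of 1074705 = 644823; 644,823 required, 644,554 in favor — not approved.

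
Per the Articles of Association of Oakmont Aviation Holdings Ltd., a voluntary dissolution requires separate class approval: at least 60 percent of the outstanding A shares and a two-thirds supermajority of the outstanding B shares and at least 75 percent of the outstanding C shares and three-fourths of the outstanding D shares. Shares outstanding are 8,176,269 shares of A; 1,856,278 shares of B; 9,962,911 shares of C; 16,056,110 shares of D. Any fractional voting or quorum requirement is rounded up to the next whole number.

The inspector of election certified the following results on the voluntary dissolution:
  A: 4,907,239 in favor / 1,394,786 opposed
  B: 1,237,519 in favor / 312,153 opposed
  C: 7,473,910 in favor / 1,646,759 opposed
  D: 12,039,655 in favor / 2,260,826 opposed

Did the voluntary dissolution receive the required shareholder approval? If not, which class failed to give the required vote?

A: 3/5 of 8176269 = 4905761.40, rounded up to 4905762; 4,905,762 required, 4,907,239 in favor — approved.
B: 2/3 of 1856278 = 1237518.67, rounded up to 1237519; 1,237,519 required, 1,237,519 in favor — approved.
C: 3/4 of 9962911 = 7472183.25, rounded up to 7472184; 7,472,184 required, 7,473,910 in favor — approved.
D: 3/4 of 16056110 = 12042082.50, rounded up to 12042083; 12,042,083 required, 12,039,655 in favor — not approved.

Not approved — the D shares did not give the required vote.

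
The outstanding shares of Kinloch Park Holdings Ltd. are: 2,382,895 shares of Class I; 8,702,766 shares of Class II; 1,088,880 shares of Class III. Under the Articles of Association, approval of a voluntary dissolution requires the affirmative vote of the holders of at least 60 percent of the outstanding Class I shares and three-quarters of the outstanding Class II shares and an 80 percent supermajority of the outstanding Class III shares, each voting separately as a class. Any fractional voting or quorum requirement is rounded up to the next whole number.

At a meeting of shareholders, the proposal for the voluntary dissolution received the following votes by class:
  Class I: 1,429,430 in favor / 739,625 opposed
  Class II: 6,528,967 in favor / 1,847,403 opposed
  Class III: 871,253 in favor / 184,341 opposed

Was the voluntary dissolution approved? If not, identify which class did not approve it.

Class I: 3/5 of 2382895 = 1429737; 1,429,737 required, 1,429,430 in favor — not approved.
Class II: 3/4 of 8702766 = 6527074.50, rounded up to 6527075; 6,527,075 required, 6,528,967 in favor — approved.
Class III: 4/5 of 1088880 = 871104; 871,104 required, 871,253 in favor — approved.

Not approved — the Class I shares did not give the required vote.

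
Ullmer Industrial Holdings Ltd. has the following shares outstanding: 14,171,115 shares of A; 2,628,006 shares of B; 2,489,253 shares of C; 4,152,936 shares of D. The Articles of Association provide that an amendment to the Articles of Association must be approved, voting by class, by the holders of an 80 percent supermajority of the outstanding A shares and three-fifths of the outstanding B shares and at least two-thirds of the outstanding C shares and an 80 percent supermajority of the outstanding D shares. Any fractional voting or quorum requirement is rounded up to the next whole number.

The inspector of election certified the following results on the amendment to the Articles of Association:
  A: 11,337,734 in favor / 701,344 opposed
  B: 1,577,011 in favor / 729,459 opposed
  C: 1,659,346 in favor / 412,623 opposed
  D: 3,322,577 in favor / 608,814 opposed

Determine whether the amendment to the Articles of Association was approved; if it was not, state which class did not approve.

A: 4/5 of 14171115 = 11336892; 11,336,892 required, 11,337,734 in favor — approved.
B: 3/5 of 2628006 = 1576803.60, rounded up to 1576804; 1,576,804 required, 1,577,011 in favor — approved.
C: 2/3 of 2489253 = 1659502; 1,659,502 required, 1,659,346 in favor — not approved.
D: 4/5 of 4152936 = 3322348.80, rounded up to 3322349; 3,322,349 required, 3,322,577 in favor — approved.

Not approved — the C shares did not give the required vote.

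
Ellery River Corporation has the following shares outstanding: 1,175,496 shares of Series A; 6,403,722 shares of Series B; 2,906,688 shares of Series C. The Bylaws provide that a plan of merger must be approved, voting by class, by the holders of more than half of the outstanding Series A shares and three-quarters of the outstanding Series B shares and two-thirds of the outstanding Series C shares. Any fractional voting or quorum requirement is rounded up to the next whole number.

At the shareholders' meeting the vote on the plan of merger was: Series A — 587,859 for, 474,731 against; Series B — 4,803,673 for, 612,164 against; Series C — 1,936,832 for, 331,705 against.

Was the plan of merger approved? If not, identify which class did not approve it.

Series A: a majority of 1175496 is 587749; 587,749 required, 587,859 in favor — approved.
Series B: 3/4 of 6403722 = 4802791.50, rounded up to 4802792; 4,802,792 required, 4,803,673 in favor — approved.
Series C: 2/3 of 2906688 = 1937792; 1,937,792 required, 1,936,832 in favor — not approved.

Not approved — the Series C shares did not give the required vote.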